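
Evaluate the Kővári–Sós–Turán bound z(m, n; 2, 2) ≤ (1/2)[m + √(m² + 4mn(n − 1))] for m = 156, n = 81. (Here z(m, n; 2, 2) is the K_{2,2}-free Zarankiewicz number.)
z(156, 81; 2, 2) ≤ (1/2)[156 + √(156² + 4·156·81·80)] = (1/2)[156 + √4067856] = 1086.4463

Kővári–Sós–Turán: let r_1, ..., r_156 be the row sums and z = Σ r_i the total number of 1s. Each pair of columns can share at most one row with both entries 1 (else a 2×2 all-ones block appears), so Σ_i C(r_i, 2) ≤ C(81, 2) = 3240. By convexity Σ_i C(r_i, 2) ≥ 156·C(z/156, 2) = z(z − 156)/(2·156), giving z² − 156z − 156·81·80 ≤ 0 and hence z ≤ (1/2)[156 + √(24336 + 4·1010880)] = (1/2)[156 + √4067856] ≈ (1/2)(156 + 2016.8927) = 1086.4463.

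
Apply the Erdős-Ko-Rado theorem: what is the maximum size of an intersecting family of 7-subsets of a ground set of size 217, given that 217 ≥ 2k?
max |F| = C(216, 6) = 131513824548

The Erdős-Ko-Rado theorem states: for n ≥ 2k, an intersecting family of k-subsets of an n-element set has size at most C(n − 1, k − 1), with equality for 'star' families {A ⊆ [n] : |A| = k, i ∈ A} (fix an element i). For n = 217, k = 7: C(216, 6) = 131513824548.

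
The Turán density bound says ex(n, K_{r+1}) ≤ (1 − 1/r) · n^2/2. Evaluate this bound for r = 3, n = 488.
Turán density bound = (2/3) · 488^2/2 = 238144/3 ≈ 79381.3333

Turán's theorem: ex(n, K_{r+1}) is achieved by the complete r-partite Turán graph T(n, r) with parts as balanced as possible, and is at most (1 − 1/r) · n^2/2. For r = 3, n = 488: the density bound is (2/3) · 238144/2 = 238144/3 ≈ 79381.3333. The integer-valued extremum is e(T(488, 3)) = 79381, which is strictly less than the density bound 238144/3 since 3 ∤ 488 (the parts of T(488, 3) cannot all be equal).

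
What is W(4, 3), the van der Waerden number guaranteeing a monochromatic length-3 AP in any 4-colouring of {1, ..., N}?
W(4, 3) = 76

This is a classical value, W(4, 3) = 76, established by combining an explicit 4-colouring of {1, ..., 75} with no monochromatic 3-AP (giving the lower bound W(4, 3) > 75) and a finite case analysis / exhaustive computer search showing every 4-colouring of {1, ..., 76} has such an AP.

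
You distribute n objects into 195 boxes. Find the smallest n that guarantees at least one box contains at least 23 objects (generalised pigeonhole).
n = (23 − 1)·195 + 1 = 4291

By the generalised pigeonhole principle, to guarantee some box contains ≥ r objects we need more than (r − 1) · k objects total. Threshold: n = (r − 1) · k + 1. With r = 23 and k = 195: n = 22 · 195 + 1 = 4290 + 1 = 4291. For n = 4290 = 22 · 195, we can put exactly 22 objects in every box, avoiding 23 in any single one — so 4291 is tight.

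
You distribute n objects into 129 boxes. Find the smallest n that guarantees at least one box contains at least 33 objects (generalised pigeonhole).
n = (33 − 1)·129 + 1 = 4129

By the generalised pigeonhole principle, to guarantee some box contains ≥ r objects we need more than (r − 1) · k objects total. Threshold: n = (r − 1) · k + 1. With r = 33 and k = 129: n = 32 · 129 + 1 = 4128 + 1 = 4129. For n = 4128 = 32 · 129, we can put exactly 32 objects in every box, avoiding 33 in any single one — so 4129 is tight.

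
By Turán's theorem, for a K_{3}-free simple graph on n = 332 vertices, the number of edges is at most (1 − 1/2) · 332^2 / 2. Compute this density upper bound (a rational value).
Turán density bound = (1/2) · 332^2/2 = 27556

Turán's theorem: ex(n, K_{r+1}) is achieved by the complete r-partite Turán graph T(n, r) with parts as balanced as possible, and is at most (1 − 1/r) · n^2/2. For r = 2, n = 332: the density bound is (1/2) · 110224/2 = 27556. Since 2 ∣ 332, the Turán graph T(332, 2) has parts of equal size 166, and its edge count e(T(332, 2)) = 27556 attains the density bound exactly.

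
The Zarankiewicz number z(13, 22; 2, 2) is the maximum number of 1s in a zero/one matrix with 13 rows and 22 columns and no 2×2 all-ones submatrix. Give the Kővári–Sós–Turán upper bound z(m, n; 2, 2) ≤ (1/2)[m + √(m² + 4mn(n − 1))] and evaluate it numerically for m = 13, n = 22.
z(13, 22; 2, 2) ≤ (1/2)[13 + √(13² + 4·13·22·21)] = (1/2)[13 + √24193] = 84.2705

Kővári–Sós–Turán: let r_1, ..., r_13 be the row sums and z = Σ r_i the total number of 1s. Each pair of columns can share at most one row with both entries 1 (else a 2×2 all-ones block appears), so Σ_i C(r_i, 2) ≤ C(22, 2) = 231. By convexity Σ_i C(r_i, 2) ≥ 13·C(z/13, 2) = z(z − 13)/(2·13), giving z² − 13z − 13·22·21 ≤ 0 and hence z ≤ (1/2)[13 + √(169 + 4·6006)] = (1/2)[13 + √24193] ≈ (1/2)(13 + 155.541) = 84.2705.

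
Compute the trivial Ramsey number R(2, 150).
R(2, 150) = 150

R(2, k) = k for all k ≥ 2: in a 2-colouring of K_k, either some edge is red (a red K_2) or all edges are blue (a blue K_k). And K_{149} coloured all-blue has no blue K_150, so R(2, 150) > 149. Hence R(2, 150) = 150.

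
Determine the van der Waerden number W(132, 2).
W(132, 2) = 132 + 1 = 133

A 2-term AP is any pair of integers, so a monochromatic 2-AP exists iff some colour is used at least twice. With 132 colours, the colouring i ↦ i on {1, ..., 132} uses each colour once, avoiding any monochromatic pair, so W(132, 2) > 132. For {1, ..., 133}, pigeonhole forces two integers of the same colour, which form a monochromatic 2-AP. Hence W(132, 2) = 133.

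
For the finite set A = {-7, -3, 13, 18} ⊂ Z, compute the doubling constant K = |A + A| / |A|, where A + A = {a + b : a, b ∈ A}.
K = |A + A| / |A| = 10/4 = 5/2

Enumerate A + A = {a + b : a, b ∈ A}. With |A| = 4, there are |A|^2 = 16 ordered sum pairs; collecting distinct values, A + A = {-14, -10, -6, 6, 10, 11, 15, 26, 31, 36}, so |A + A| = 10. Thus K = 10/4 = 5/2. For comparison, the minimum possible |A + A| over all 4-element sets is 2·4 − 1 = 7 (so min K = 7/4), attained only by arithmetic progressions.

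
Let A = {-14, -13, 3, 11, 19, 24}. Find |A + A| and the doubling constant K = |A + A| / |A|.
K = |A + A| / |A| = 19/6

Enumerate A + A = {a + b : a, b ∈ A}. With |A| = 6, there are |A|^2 = 36 ordered sum pairs; collecting distinct values, A + A = {-28, -27, -26, -11, -10, -3, -2, 5, 6, 10, 11, 14, 22, 27, 30, 35, 38, 43, 48}, so |A + A| = 19. Thus K = 19/6. For comparison, the minimum possible |A + A| over all 6-element sets is 2·6 − 1 = 11 (so min K = 11/6), attained only by arithmetic progressions.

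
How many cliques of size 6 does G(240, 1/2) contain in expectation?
E[# K_6] = C(240, 6) · (1/2)^C(6, 2) = 249219381880 / 2^15 = 31152422735/4096 ≈ 7605571.956787

For each 6-subset S of vertices (there are C(240, 6) = 249219381880 such S), let X_S = 1 if S induces a K_6 (all C(6, 2) = 15 edges present). Then P(X_S = 1) = (1/2)^15 = 1/32768. By linearity of expectation, E[# K_6] = C(240, 6) · (1/2)^15 = 249219381880 / 32768 = 31152422735/4096 ≈ 7605571.956787.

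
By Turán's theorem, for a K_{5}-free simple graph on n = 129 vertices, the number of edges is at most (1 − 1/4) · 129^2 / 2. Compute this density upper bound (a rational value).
Turán density bound = (3/4) · 129^2/2 = 49923/8 ≈ 6240.375

Turán's theorem: ex(n, K_{r+1}) is achieved by the complete r-partite Turán graph T(n, r) with parts as balanced as possible, and is at most (1 − 1/r) · n^2/2. For r = 4, n = 129: the density bound is (3/4) · 16641/2 = 49923/8 ≈ 6240.375. The integer-valued extremum is e(T(129, 4)) = 6240, which is strictly less than the density bound 49923/8 since 4 ∤ 129 (the parts of T(129, 4) cannot all be equal).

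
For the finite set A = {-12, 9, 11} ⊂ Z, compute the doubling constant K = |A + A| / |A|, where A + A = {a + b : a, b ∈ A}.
K = |A + A| / |A| = 6/3 = 2

Enumerate A + A = {a + b : a, b ∈ A}. With |A| = 3, there are |A|^2 = 9 ordered sum pairs; collecting distinct values, A + A = {-24, -3, -1, 18, 20, 22}, so |A + A| = 6. Thus K = 6/3 = 2. For comparison, the minimum possible |A + A| over all 3-element sets is 2·3 − 1 = 5 (so min K = 5/3), attained only by arithmetic progressions.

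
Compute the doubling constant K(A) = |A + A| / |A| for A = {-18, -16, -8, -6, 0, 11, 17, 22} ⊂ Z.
K = |A + A| / |A| = 32/8 = 4

Enumerate A + A = {a + b : a, b ∈ A}. With |A| = 8, there are |A|^2 = 64 ordered sum pairs; collecting distinct values, A + A = {-36, -34, -32, -26, -24, -22, -18, -16, -14, -12, -8, -7, -6, -5, -1, 0, 1, 3, 4, 5, 6, 9, 11, 14, 16, 17, 22, 28, 33, 34, 39, 44}, so |A + A| = 32. Thus K = 32/8 = 4. For comparison, the minimum possible |A + A| over all 8-element sets is 2·8 − 1 = 15 (so min K = 15/8), attained only by arithmetic progressions.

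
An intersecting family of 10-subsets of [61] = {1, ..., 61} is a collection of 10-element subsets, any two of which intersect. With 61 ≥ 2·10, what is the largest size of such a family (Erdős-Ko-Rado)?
max |F| = C(60, 9) = 14783142660

The Erdős-Ko-Rado theorem states: for n ≥ 2k, an intersecting family of k-subsets of an n-element set has size at most C(n − 1, k − 1), with equality for 'star' families {A ⊆ [n] : |A| = k, i ∈ A} (fix an element i). For n = 61, k = 10: C(60, 9) = 14783142660.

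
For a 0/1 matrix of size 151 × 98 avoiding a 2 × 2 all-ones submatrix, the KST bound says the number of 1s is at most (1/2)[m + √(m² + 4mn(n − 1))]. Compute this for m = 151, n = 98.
z(151, 98; 2, 2) ≤ (1/2)[151 + √(151² + 4·151·98·97)] = (1/2)[151 + √5764425] = 1275.9608

Kővári–Sós–Turán: let r_1, ..., r_151 be the row sums and z = Σ r_i the total number of 1s. Each pair of columns can share at most one row with both entries 1 (else a 2×2 all-ones block appears), so Σ_i C(r_i, 2) ≤ C(98, 2) = 4753. By convexity Σ_i C(r_i, 2) ≥ 151·C(z/151, 2) = z(z − 151)/(2·151), giving z² − 151z − 151·98·97 ≤ 0 and hence z ≤ (1/2)[151 + √(22801 + 4·1435406)] = (1/2)[151 + √5764425] ≈ (1/2)(151 + 2400.9217) = 1275.9608.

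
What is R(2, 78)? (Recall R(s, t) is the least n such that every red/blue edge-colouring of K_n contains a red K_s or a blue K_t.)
R(2, 78) = 78

R(2, k) = k for all k ≥ 2: in a 2-colouring of K_k, either some edge is red (a red K_2) or all edges are blue (a blue K_k). And K_{77} coloured all-blue has no blue K_78, so R(2, 78) > 77. Hence R(2, 78) = 78.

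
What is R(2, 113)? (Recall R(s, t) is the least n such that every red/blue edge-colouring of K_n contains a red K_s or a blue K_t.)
R(2, 113) = 113

R(2, k) = k for all k ≥ 2: in a 2-colouring of K_k, either some edge is red (a red K_2) or all edges are blue (a blue K_k). And K_{112} coloured all-blue has no blue K_113, so R(2, 113) > 112. Hence R(2, 113) = 113.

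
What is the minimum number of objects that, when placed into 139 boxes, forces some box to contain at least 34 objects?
n = (34 − 1)·139 + 1 = 4588

By the generalised pigeonhole principle, to guarantee some box contains ≥ r objects we need more than (r − 1) · k objects total. Threshold: n = (r − 1) · k + 1. With r = 34 and k = 139: n = 33 · 139 + 1 = 4587 + 1 = 4588. For n = 4587 = 33 · 139, we can put exactly 33 objects in every box, avoiding 34 in any single one — so 4588 is tight.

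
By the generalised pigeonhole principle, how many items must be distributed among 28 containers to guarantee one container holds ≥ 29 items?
n = (29 − 1)·28 + 1 = 785

By the generalised pigeonhole principle, to guarantee some box contains ≥ r objects we need more than (r − 1) · k objects total. Threshold: n = (r − 1) · k + 1. With r = 29 and k = 28: n = 28 · 28 + 1 = 784 + 1 = 785. For n = 784 = 28 · 28, we can put exactly 28 objects in every box, avoiding 29 in any single one — so 785 is tight.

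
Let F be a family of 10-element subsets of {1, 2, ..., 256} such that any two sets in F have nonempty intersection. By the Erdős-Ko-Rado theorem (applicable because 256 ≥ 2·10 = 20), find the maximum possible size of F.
max |F| = C(255, 9) = 10891649009473375

Erdős-Ko-Rado (1961): when n ≥ 2k, max |F| = C(n−1, k−1). The bound is attained by the star {A : i ∈ A} for any fixed i ∈ [n]. Here C(256−1, 10−1) = C(255, 9) = 10891649009473375.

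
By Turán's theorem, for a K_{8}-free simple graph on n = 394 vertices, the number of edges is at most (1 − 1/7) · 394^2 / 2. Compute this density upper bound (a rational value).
Turán density bound = (6/7) · 394^2/2 = 465708/7 ≈ 66529.7143

Turán's theorem: ex(n, K_{r+1}) is achieved by the complete r-partite Turán graph T(n, r) with parts as balanced as possible, and is at most (1 − 1/r) · n^2/2. For r = 7, n = 394: the density bound is (6/7) · 155236/2 = 465708/7 ≈ 66529.7143. The integer-valued extremum is e(T(394, 7)) = 66529, which is strictly less than the density bound 465708/7 since 7 ∤ 394 (the parts of T(394, 7) cannot all be equal).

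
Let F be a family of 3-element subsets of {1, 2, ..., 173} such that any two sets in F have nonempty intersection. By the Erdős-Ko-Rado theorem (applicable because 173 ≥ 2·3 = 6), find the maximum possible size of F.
max |F| = C(172, 2) = 14706

Erdős-Ko-Rado (1961): when n ≥ 2k, max |F| = C(n−1, k−1). The bound is attained by the star {A : i ∈ A} for any fixed i ∈ [n]. Here C(173−1, 3−1) = C(172, 2) = 14706.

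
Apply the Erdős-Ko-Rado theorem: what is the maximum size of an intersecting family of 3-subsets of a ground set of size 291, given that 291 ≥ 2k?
max |F| = C(290, 2) = 41905

The Erdős-Ko-Rado theorem states: for n ≥ 2k, an intersecting family of k-subsets of an n-element set has size at most C(n − 1, k − 1), with equality for 'star' families {A ⊆ [n] : |A| = k, i ∈ A} (fix an element i). For n = 291, k = 3: C(290, 2) = 41905.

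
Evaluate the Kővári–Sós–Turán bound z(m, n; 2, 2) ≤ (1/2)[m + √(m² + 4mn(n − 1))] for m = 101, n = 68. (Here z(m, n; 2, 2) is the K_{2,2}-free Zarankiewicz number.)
z(101, 68; 2, 2) ≤ (1/2)[101 + √(101² + 4·101·68·67)] = (1/2)[101 + √1850825] = 730.7251

Kővári–Sós–Turán: let r_1, ..., r_101 be the row sums and z = Σ r_i the total number of 1s. Each pair of columns can share at most one row with both entries 1 (else a 2×2 all-ones block appears), so Σ_i C(r_i, 2) ≤ C(68, 2) = 2278. By convexity Σ_i C(r_i, 2) ≥ 101·C(z/101, 2) = z(z − 101)/(2·101), giving z² − 101z − 101·68·67 ≤ 0 and hence z ≤ (1/2)[101 + √(10201 + 4·460156)] = (1/2)[101 + √1850825] ≈ (1/2)(101 + 1360.4503) = 730.7251.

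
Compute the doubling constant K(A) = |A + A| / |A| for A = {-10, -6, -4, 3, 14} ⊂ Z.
K = |A + A| / |A| = 15/5 = 3

Enumerate A + A = {a + b : a, b ∈ A}. With |A| = 5, there are |A|^2 = 25 ordered sum pairs; collecting distinct values, A + A = {-20, -16, -14, -12, -10, -8, -7, -3, -1, 4, 6, 8, 10, 17, 28}, so |A + A| = 15. Thus K = 15/5 = 3. For comparison, the minimum possible |A + A| over all 5-element sets is 2·5 − 1 = 9 (so min K = 9/5), attained only by arithmetic progressions.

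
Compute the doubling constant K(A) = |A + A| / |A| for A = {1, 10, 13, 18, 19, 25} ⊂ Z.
K = |A + A| / |A| = 18/6 = 3

Enumerate A + A = {a + b : a, b ∈ A}. With |A| = 6, there are |A|^2 = 36 ordered sum pairs; collecting distinct values, A + A = {2, 11, 14, 19, 20, 23, 26, 28, 29, 31, 32, 35, 36, 37, 38, 43, 44, 50}, so |A + A| = 18. Thus K = 18/6 = 3. For comparison, the minimum possible |A + A| over all 6-element sets is 2·6 − 1 = 11 (so min K = 11/6), attained only by arithmetic progressions.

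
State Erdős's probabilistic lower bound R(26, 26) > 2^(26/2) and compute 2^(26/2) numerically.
2^(26/2) = 8192; so R(26, 26) > 8192

Colour each edge of K_n uniformly at random with red/blue. The expected number of monochromatic K_26 is C(n, 26) · 2 · 2^(−C(26,2)). If C(n, 26) · 2^(1 − C(26,2)) < 1, then with positive probability no monochromatic K_26 exists, so R(26, 26) > n. The standard estimate C(n, 26) ≤ n^26/26! shows this inequality holds whenever n ≤ 2^(26/2) (since 26! · 2^(C(26,2) − 1) > 2^(26^2/2) ≥ n^26). Hence R(26, 26) > 2^(26/2) = 8192.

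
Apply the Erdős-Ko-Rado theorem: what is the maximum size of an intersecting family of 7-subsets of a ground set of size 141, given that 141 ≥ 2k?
max |F| = C(140, 6) = 9381724380

Erdős-Ko-Rado (1961): when n ≥ 2k, max |F| = C(n−1, k−1). The bound is attained by the star {A : i ∈ A} for any fixed i ∈ [n]. Here C(141−1, 7−1) = C(140, 6) = 9381724380.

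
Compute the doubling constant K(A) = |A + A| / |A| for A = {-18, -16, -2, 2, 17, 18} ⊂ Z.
K = |A + A| / |A| = 20/6 = 10/3

Enumerate A + A = {a + b : a, b ∈ A}. With |A| = 6, there are |A|^2 = 36 ordered sum pairs; collecting distinct values, A + A = {-36, -34, -32, -20, -18, -16, -14, -4, -1, 0, 1, 2, 4, 15, 16, 19, 20, 34, 35, 36}, so |A + A| = 20. Thus K = 20/6 = 10/3. For comparison, the minimum possible |A + A| over all 6-element sets is 2·6 − 1 = 11 (so min K = 11/6), attained only by arithmetic progressions.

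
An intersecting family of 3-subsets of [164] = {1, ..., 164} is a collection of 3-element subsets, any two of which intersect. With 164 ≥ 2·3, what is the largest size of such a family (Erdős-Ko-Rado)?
max |F| = C(163, 2) = 13203

The Erdős-Ko-Rado theorem states: for n ≥ 2k, an intersecting family of k-subsets of an n-element set has size at most C(n − 1, k − 1), with equality for 'star' families {A ⊆ [n] : |A| = k, i ∈ A} (fix an element i). For n = 164, k = 3: C(163, 2) = 13203.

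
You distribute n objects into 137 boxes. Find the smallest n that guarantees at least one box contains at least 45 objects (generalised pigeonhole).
n = (45 − 1)·137 + 1 = 6029

By the generalised pigeonhole principle, to guarantee some box contains ≥ r objects we need more than (r − 1) · k objects total. Threshold: n = (r − 1) · k + 1. With r = 45 and k = 137: n = 44 · 137 + 1 = 6028 + 1 = 6029. For n = 6028 = 44 · 137, we can put exactly 44 objects in every box, avoiding 45 in any single one — so 6029 is tight.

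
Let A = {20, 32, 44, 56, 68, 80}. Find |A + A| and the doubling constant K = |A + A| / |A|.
K = |A + A| / |A| = 11/6

Enumerate A + A = {a + b : a, b ∈ A}. With |A| = 6, there are |A|^2 = 36 ordered sum pairs; collecting distinct values, A + A = {40, 52, 64, 76, 88, 100, 112, 124, 136, 148, 160}, so |A + A| = 11. Thus K = 11/6. Here |A + A| = 2|A| − 1 = 11, the minimum possible — so K = 11/6 is minimal, which holds iff A is an arithmetic progression.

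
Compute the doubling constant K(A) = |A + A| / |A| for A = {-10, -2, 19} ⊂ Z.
K = |A + A| / |A| = 6/3 = 2

Enumerate A + A = {a + b : a, b ∈ A}. With |A| = 3, there are |A|^2 = 9 ordered sum pairs; collecting distinct values, A + A = {-20, -12, -4, 9, 17, 38}, so |A + A| = 6. Thus K = 6/3 = 2. For comparison, the minimum possible |A + A| over all 3-element sets is 2·3 − 1 = 5 (so min K = 5/3), attained only by arithmetic progressions.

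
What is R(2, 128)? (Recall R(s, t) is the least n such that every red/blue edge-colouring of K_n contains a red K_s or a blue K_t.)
R(2, 128) = 128

R(2, k) = k for all k ≥ 2: in a 2-colouring of K_k, either some edge is red (a red K_2) or all edges are blue (a blue K_k). And K_{127} coloured all-blue has no blue K_128, so R(2, 128) > 127. Hence R(2, 128) = 128.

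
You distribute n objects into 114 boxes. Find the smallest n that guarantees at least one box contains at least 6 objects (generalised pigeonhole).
n = (6 − 1)·114 + 1 = 571

By the generalised pigeonhole principle, to guarantee some box contains ≥ r objects we need more than (r − 1) · k objects total. Threshold: n = (r − 1) · k + 1. With r = 6 and k = 114: n = 5 · 114 + 1 = 570 + 1 = 571. For n = 570 = 5 · 114, we can put exactly 5 objects in every box, avoiding 6 in any single one — so 571 is tight.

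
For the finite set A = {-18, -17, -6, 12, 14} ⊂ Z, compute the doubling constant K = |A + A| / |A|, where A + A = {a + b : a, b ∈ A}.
K = |A + A| / |A| = 15/5 = 3

Enumerate A + A = {a + b : a, b ∈ A}. With |A| = 5, there are |A|^2 = 25 ordered sum pairs; collecting distinct values, A + A = {-36, -35, -34, -24, -23, -12, -6, -5, -4, -3, 6, 8, 24, 26, 28}, so |A + A| = 15. Thus K = 15/5 = 3. For comparison, the minimum possible |A + A| over all 5-element sets is 2·5 − 1 = 9 (so min K = 9/5), attained only by arithmetic progressions.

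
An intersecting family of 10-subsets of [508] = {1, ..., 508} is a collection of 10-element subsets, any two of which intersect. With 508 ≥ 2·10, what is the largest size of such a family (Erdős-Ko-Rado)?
max |F| = C(507, 9) = 5679333028629099125

Erdős-Ko-Rado (1961): when n ≥ 2k, max |F| = C(n−1, k−1). The bound is attained by the star {A : i ∈ A} for any fixed i ∈ [n]. Here C(508−1, 10−1) = C(507, 9) = 5679333028629099125.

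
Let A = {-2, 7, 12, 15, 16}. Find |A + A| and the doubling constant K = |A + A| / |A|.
K = |A + A| / |A| = 14/5

Enumerate A + A = {a + b : a, b ∈ A}. With |A| = 5, there are |A|^2 = 25 ordered sum pairs; collecting distinct values, A + A = {-4, 5, 10, 13, 14, 19, 22, 23, 24, 27, 28, 30, 31, 32}, so |A + A| = 14. Thus K = 14/5. For comparison, the minimum possible |A + A| over all 5-element sets is 2·5 − 1 = 9 (so min K = 9/5), attained only by arithmetic progressions.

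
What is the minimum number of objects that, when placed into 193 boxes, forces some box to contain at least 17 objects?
n = (17 − 1)·193 + 1 = 3089

By the generalised pigeonhole principle, to guarantee some box contains ≥ r objects we need more than (r − 1) · k objects total. Threshold: n = (r − 1) · k + 1. With r = 17 and k = 193: n = 16 · 193 + 1 = 3088 + 1 = 3089. For n = 3088 = 16 · 193, we can put exactly 16 objects in every box, avoiding 17 in any single one — so 3089 is tight.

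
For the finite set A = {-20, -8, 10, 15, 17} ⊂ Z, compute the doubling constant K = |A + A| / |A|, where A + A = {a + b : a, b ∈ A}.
K = |A + A| / |A| = 15/5 = 3

Enumerate A + A = {a + b : a, b ∈ A}. With |A| = 5, there are |A|^2 = 25 ordered sum pairs; collecting distinct values, A + A = {-40, -28, -16, -10, -5, -3, 2, 7, 9, 20, 25, 27, 30, 32, 34}, so |A + A| = 15. Thus K = 15/5 = 3. For comparison, the minimum possible |A + A| over all 5-element sets is 2·5 − 1 = 9 (so min K = 9/5), attained only by arithmetic progressions.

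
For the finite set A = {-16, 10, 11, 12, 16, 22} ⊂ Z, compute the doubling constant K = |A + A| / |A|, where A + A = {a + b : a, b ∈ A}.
K = |A + A| / |A| = 19/6

Enumerate A + A = {a + b : a, b ∈ A}. With |A| = 6, there are |A|^2 = 36 ordered sum pairs; collecting distinct values, A + A = {-32, -6, -5, -4, 0, 6, 20, 21, 22, 23, 24, 26, 27, 28, 32, 33, 34, 38, 44}, so |A + A| = 19. Thus K = 19/6. For comparison, the minimum possible |A + A| over all 6-element sets is 2·6 − 1 = 11 (so min K = 11/6), attained only by arithmetic progressions.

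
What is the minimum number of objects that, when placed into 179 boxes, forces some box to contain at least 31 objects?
n = (31 − 1)·179 + 1 = 5371

By the generalised pigeonhole principle, to guarantee some box contains ≥ r objects we need more than (r − 1) · k objects total. Threshold: n = (r − 1) · k + 1. With r = 31 and k = 179: n = 30 · 179 + 1 = 5370 + 1 = 5371. For n = 5370 = 30 · 179, we can put exactly 30 objects in every box, avoiding 31 in any single one — so 5371 is tight.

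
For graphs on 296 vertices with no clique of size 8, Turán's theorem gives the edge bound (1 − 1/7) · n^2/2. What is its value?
Turán density bound = (6/7) · 296^2/2 = 262848/7 ≈ 37549.7143

Turán's theorem: ex(n, K_{r+1}) is achieved by the complete r-partite Turán graph T(n, r) with parts as balanced as possible, and is at most (1 − 1/r) · n^2/2. For r = 7, n = 296: the density bound is (6/7) · 87616/2 = 262848/7 ≈ 37549.7143. The integer-valued extremum is e(T(296, 7)) = 37549, which is strictly less than the density bound 262848/7 since 7 ∤ 296 (the parts of T(296, 7) cannot all be equal).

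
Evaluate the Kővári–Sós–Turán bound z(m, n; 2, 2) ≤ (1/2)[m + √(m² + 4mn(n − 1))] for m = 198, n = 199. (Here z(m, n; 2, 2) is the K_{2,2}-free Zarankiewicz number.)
z(198, 199; 2, 2) ≤ (1/2)[198 + √(198² + 4·198·199·198)] = (1/2)[198 + √31245588] = 2893.8877

Kővári–Sós–Turán: let r_1, ..., r_198 be the row sums and z = Σ r_i the total number of 1s. Each pair of columns can share at most one row with both entries 1 (else a 2×2 all-ones block appears), so Σ_i C(r_i, 2) ≤ C(199, 2) = 19701. By convexity Σ_i C(r_i, 2) ≥ 198·C(z/198, 2) = z(z − 198)/(2·198), giving z² − 198z − 198·199·198 ≤ 0 and hence z ≤ (1/2)[198 + √(39204 + 4·7801596)] = (1/2)[198 + √31245588] ≈ (1/2)(198 + 5589.7753) = 2893.8877.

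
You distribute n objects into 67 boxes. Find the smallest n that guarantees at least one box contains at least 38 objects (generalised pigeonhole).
n = (38 − 1)·67 + 1 = 2480

By the generalised pigeonhole principle, to guarantee some box contains ≥ r objects we need more than (r − 1) · k objects total. Threshold: n = (r − 1) · k + 1. With r = 38 and k = 67: n = 37 · 67 + 1 = 2479 + 1 = 2480. For n = 2479 = 37 · 67, we can put exactly 37 objects in every box, avoiding 38 in any single one — so 2480 is tight.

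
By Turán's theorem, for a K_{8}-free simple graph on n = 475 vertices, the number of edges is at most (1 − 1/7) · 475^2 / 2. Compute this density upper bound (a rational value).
Turán density bound = (6/7) · 475^2/2 = 676875/7 ≈ 96696.4286

Turán's theorem: ex(n, K_{r+1}) is achieved by the complete r-partite Turán graph T(n, r) with parts as balanced as possible, and is at most (1 − 1/r) · n^2/2. For r = 7, n = 475: the density bound is (6/7) · 225625/2 = 676875/7 ≈ 96696.4286. The integer-valued extremum is e(T(475, 7)) = 96696, which is strictly less than the density bound 676875/7 since 7 ∤ 475 (the parts of T(475, 7) cannot all be equal).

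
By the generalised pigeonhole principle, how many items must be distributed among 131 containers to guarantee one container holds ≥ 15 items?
n = (15 − 1)·131 + 1 = 1835

By the generalised pigeonhole principle, to guarantee some box contains ≥ r objects we need more than (r − 1) · k objects total. Threshold: n = (r − 1) · k + 1. With r = 15 and k = 131: n = 14 · 131 + 1 = 1834 + 1 = 1835. For n = 1834 = 14 · 131, we can put exactly 14 objects in every box, avoiding 15 in any single one — so 1835 is tight.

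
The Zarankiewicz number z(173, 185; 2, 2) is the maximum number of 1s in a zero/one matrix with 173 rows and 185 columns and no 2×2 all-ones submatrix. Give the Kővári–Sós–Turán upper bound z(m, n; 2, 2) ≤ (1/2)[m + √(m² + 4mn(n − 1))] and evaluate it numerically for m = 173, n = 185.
z(173, 185; 2, 2) ≤ (1/2)[173 + √(173² + 4·173·185·184)] = (1/2)[173 + √23585609] = 2514.7509

Kővári–Sós–Turán: let r_1, ..., r_173 be the row sums and z = Σ r_i the total number of 1s. Each pair of columns can share at most one row with both entries 1 (else a 2×2 all-ones block appears), so Σ_i C(r_i, 2) ≤ C(185, 2) = 17020. By convexity Σ_i C(r_i, 2) ≥ 173·C(z/173, 2) = z(z − 173)/(2·173), giving z² − 173z − 173·185·184 ≤ 0 and hence z ≤ (1/2)[173 + √(29929 + 4·5888920)] = (1/2)[173 + √23585609] ≈ (1/2)(173 + 4856.5017) = 2514.7509.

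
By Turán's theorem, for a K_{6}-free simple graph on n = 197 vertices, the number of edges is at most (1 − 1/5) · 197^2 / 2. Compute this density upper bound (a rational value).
Turán density bound = (4/5) · 197^2/2 = 77618/5 ≈ 15523.6

Turán's theorem: ex(n, K_{r+1}) is achieved by the complete r-partite Turán graph T(n, r) with parts as balanced as possible, and is at most (1 − 1/r) · n^2/2. For r = 5, n = 197: the density bound is (4/5) · 38809/2 = 77618/5 ≈ 15523.6. The integer-valued extremum is e(T(197, 5)) = 15523, which is strictly less than the density bound 77618/5 since 5 ∤ 197 (the parts of T(197, 5) cannot all be equal).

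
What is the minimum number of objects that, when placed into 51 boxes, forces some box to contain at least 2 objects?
n = (2 − 1)·51 + 1 = 52

By the generalised pigeonhole principle, to guarantee some box contains ≥ r objects we need more than (r − 1) · k objects total. Threshold: n = (r − 1) · k + 1. With r = 2 and k = 51: n = 1 · 51 + 1 = 51 + 1 = 52. For n = 51 = 1 · 51, we can put exactly 1 objects in every box, avoiding 2 in any single one — so 52 is tight.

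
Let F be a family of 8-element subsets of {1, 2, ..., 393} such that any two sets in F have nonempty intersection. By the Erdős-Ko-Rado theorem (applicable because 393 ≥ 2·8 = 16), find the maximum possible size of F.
max |F| = C(392, 7) = 267409290432648

Erdős-Ko-Rado (1961): when n ≥ 2k, max |F| = C(n−1, k−1). The bound is attained by the star {A : i ∈ A} for any fixed i ∈ [n]. Here C(393−1, 8−1) = C(392, 7) = 267409290432648.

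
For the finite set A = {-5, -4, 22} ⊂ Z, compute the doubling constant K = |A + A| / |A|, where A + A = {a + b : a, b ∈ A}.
K = |A + A| / |A| = 6/3 = 2

Enumerate A + A = {a + b : a, b ∈ A}. With |A| = 3, there are |A|^2 = 9 ordered sum pairs; collecting distinct values, A + A = {-10, -9, -8, 17, 18, 44}, so |A + A| = 6. Thus K = 6/3 = 2. For comparison, the minimum possible |A + A| over all 3-element sets is 2·3 − 1 = 5 (so min K = 5/3), attained only by arithmetic progressions.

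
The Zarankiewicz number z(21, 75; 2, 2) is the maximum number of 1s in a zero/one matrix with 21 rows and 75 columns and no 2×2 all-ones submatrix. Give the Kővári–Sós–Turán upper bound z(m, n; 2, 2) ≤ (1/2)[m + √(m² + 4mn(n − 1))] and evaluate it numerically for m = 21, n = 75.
z(21, 75; 2, 2) ≤ (1/2)[21 + √(21² + 4·21·75·74)] = (1/2)[21 + √466641] = 352.0556

Kővári–Sós–Turán: let r_1, ..., r_21 be the row sums and z = Σ r_i the total number of 1s. Each pair of columns can share at most one row with both entries 1 (else a 2×2 all-ones block appears), so Σ_i C(r_i, 2) ≤ C(75, 2) = 2775. By convexity Σ_i C(r_i, 2) ≥ 21·C(z/21, 2) = z(z − 21)/(2·21), giving z² − 21z − 21·75·74 ≤ 0 and hence z ≤ (1/2)[21 + √(441 + 4·116550)] = (1/2)[21 + √466641] ≈ (1/2)(21 + 683.1113) = 352.0556.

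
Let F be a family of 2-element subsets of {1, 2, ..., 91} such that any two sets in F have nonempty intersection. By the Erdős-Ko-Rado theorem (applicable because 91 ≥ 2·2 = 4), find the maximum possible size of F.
max |F| = C(90, 1) = 90

The Erdős-Ko-Rado theorem states: for n ≥ 2k, an intersecting family of k-subsets of an n-element set has size at most C(n − 1, k − 1), with equality for 'star' families {A ⊆ [n] : |A| = k, i ∈ A} (fix an element i). For n = 91, k = 2: C(90, 1) = 90.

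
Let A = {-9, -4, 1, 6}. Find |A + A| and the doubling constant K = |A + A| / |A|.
K = |A + A| / |A| = 7/4

Enumerate A + A = {a + b : a, b ∈ A}. With |A| = 4, there are |A|^2 = 16 ordered sum pairs; collecting distinct values, A + A = {-18, -13, -8, -3, 2, 7, 12}, so |A + A| = 7. Thus K = 7/4. Here |A + A| = 2|A| − 1 = 7, the minimum possible — so K = 7/4 is minimal, which holds iff A is an arithmetic progression.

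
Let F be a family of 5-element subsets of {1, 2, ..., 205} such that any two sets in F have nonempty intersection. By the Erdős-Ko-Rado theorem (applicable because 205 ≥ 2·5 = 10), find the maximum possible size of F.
max |F| = C(204, 4) = 70058751

The Erdős-Ko-Rado theorem states: for n ≥ 2k, an intersecting family of k-subsets of an n-element set has size at most C(n − 1, k − 1), with equality for 'star' families {A ⊆ [n] : |A| = k, i ∈ A} (fix an element i). For n = 205, k = 5: C(204, 4) = 70058751.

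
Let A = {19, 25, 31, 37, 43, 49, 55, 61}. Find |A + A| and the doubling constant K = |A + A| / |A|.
K = |A + A| / |A| = 15/8

Enumerate A + A = {a + b : a, b ∈ A}. With |A| = 8, there are |A|^2 = 64 ordered sum pairs; collecting distinct values, A + A = {38, 44, 50, 56, 62, 68, 74, 80, 86, 92, 98, 104, 110, 116, 122}, so |A + A| = 15. Thus K = 15/8. Here |A + A| = 2|A| − 1 = 15, the minimum possible — so K = 15/8 is minimal, which holds iff A is an arithmetic progression.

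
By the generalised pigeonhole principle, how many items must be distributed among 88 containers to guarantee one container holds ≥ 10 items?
n = (10 − 1)·88 + 1 = 793

By the generalised pigeonhole principle, to guarantee some box contains ≥ r objects we need more than (r − 1) · k objects total. Threshold: n = (r − 1) · k + 1. With r = 10 and k = 88: n = 9 · 88 + 1 = 792 + 1 = 793. For n = 792 = 9 · 88, we can put exactly 9 objects in every box, avoiding 10 in any single one — so 793 is tight.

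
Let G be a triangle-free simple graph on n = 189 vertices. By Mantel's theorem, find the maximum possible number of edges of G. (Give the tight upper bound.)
ex(189, K_3) = ⌊189^2/4⌋ = 8930

Mantel (1907): a triangle-free graph on n vertices has at most ⌊n^2/4⌋ edges, with equality for the complete bipartite graph K_{⌊n/2⌋, ⌈n/2⌉}. For n = 189: ⌊189^2/4⌋ = ⌊35721/4⌋ = 8930. The extremal graph is K_{94, 95}, which has 94·95 = 8930 edges.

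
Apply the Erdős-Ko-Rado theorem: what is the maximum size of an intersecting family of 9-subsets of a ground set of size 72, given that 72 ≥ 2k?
max |F| = C(71, 8) = 10639125640

Erdős-Ko-Rado (1961): when n ≥ 2k, max |F| = C(n−1, k−1). The bound is attained by the star {A : i ∈ A} for any fixed i ∈ [n]. Here C(72−1, 9−1) = C(71, 8) = 10639125640.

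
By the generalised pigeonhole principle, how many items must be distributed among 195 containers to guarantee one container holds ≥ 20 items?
n = (20 − 1)·195 + 1 = 3706

By the generalised pigeonhole principle, to guarantee some box contains ≥ r objects we need more than (r − 1) · k objects total. Threshold: n = (r − 1) · k + 1. With r = 20 and k = 195: n = 19 · 195 + 1 = 3705 + 1 = 3706. For n = 3705 = 19 · 195, we can put exactly 19 objects in every box, avoiding 20 in any single one — so 3706 is tight.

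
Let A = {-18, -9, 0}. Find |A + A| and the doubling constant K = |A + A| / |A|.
K = |A + A| / |A| = 5/3

Enumerate A + A = {a + b : a, b ∈ A}. With |A| = 3, there are |A|^2 = 9 ordered sum pairs; collecting distinct values, A + A = {-36, -27, -18, -9, 0}, so |A + A| = 5. Thus K = 5/3. Here |A + A| = 2|A| − 1 = 5, the minimum possible — so K = 5/3 is minimal, which holds iff A is an arithmetic progression.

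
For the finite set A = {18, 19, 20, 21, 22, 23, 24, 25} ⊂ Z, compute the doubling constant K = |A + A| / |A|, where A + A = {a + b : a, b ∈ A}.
K = |A + A| / |A| = 15/8

Enumerate A + A = {a + b : a, b ∈ A}. With |A| = 8, there are |A|^2 = 64 ordered sum pairs; collecting distinct values, A + A = {36, 37, 38, 39, 40, 41, 42, 43, 44, 45, 46, 47, 48, 49, 50}, so |A + A| = 15. Thus K = 15/8. Here |A + A| = 2|A| − 1 = 15, the minimum possible — so K = 15/8 is minimal, which holds iff A is an arithmetic progression.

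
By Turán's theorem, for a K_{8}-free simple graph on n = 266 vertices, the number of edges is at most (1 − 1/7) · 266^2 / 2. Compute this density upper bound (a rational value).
Turán density bound = (6/7) · 266^2/2 = 30324

Turán's theorem: ex(n, K_{r+1}) is achieved by the complete r-partite Turán graph T(n, r) with parts as balanced as possible, and is at most (1 − 1/r) · n^2/2. For r = 7, n = 266: the density bound is (6/7) · 70756/2 = 30324. Since 7 ∣ 266, the Turán graph T(266, 7) has parts of equal size 38, and its edge count e(T(266, 7)) = 30324 attains the density bound exactly.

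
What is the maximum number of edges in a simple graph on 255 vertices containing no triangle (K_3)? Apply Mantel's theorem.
ex(255, K_3) = ⌊255^2/4⌋ = 16256

Mantel (1907): a triangle-free graph on n vertices has at most ⌊n^2/4⌋ edges, with equality for the complete bipartite graph K_{⌊n/2⌋, ⌈n/2⌉}. For n = 255: ⌊255^2/4⌋ = ⌊65025/4⌋ = 16256. The extremal graph is K_{127, 128}, which has 127·128 = 16256 edges.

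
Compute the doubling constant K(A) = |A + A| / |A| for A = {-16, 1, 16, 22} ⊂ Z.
K = |A + A| / |A| = 10/4 = 5/2

Enumerate A + A = {a + b : a, b ∈ A}. With |A| = 4, there are |A|^2 = 16 ordered sum pairs; collecting distinct values, A + A = {-32, -15, 0, 2, 6, 17, 23, 32, 38, 44}, so |A + A| = 10. Thus K = 10/4 = 5/2. For comparison, the minimum possible |A + A| over all 4-element sets is 2·4 − 1 = 7 (so min K = 7/4), attained only by arithmetic progressions.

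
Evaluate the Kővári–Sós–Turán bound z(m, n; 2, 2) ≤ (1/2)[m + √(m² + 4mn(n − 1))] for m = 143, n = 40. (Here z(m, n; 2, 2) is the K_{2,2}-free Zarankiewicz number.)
z(143, 40; 2, 2) ≤ (1/2)[143 + √(143² + 4·143·40·39)] = (1/2)[143 + √912769] = 549.1947

Kővári–Sós–Turán: let r_1, ..., r_143 be the row sums and z = Σ r_i the total number of 1s. Each pair of columns can share at most one row with both entries 1 (else a 2×2 all-ones block appears), so Σ_i C(r_i, 2) ≤ C(40, 2) = 780. By convexity Σ_i C(r_i, 2) ≥ 143·C(z/143, 2) = z(z − 143)/(2·143), giving z² − 143z − 143·40·39 ≤ 0 and hence z ≤ (1/2)[143 + √(20449 + 4·223080)] = (1/2)[143 + √912769] ≈ (1/2)(143 + 955.3894) = 549.1947.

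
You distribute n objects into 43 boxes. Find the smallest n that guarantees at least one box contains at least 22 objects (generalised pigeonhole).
n = (22 − 1)·43 + 1 = 904

By the generalised pigeonhole principle, to guarantee some box contains ≥ r objects we need more than (r − 1) · k objects total. Threshold: n = (r − 1) · k + 1. With r = 22 and k = 43: n = 21 · 43 + 1 = 903 + 1 = 904. For n = 903 = 21 · 43, we can put exactly 21 objects in every box, avoiding 22 in any single one — so 904 is tight.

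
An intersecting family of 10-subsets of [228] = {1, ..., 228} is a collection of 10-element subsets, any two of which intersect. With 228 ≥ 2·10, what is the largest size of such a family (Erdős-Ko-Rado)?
max |F| = C(227, 9) = 3755940526066300

The Erdős-Ko-Rado theorem states: for n ≥ 2k, an intersecting family of k-subsets of an n-element set has size at most C(n − 1, k − 1), with equality for 'star' families {A ⊆ [n] : |A| = k, i ∈ A} (fix an element i). For n = 228, k = 10: C(227, 9) = 3755940526066300.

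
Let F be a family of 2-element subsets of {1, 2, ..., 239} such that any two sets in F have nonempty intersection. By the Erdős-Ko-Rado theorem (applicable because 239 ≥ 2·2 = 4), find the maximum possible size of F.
max |F| = C(238, 1) = 238

The Erdős-Ko-Rado theorem states: for n ≥ 2k, an intersecting family of k-subsets of an n-element set has size at most C(n − 1, k − 1), with equality for 'star' families {A ⊆ [n] : |A| = k, i ∈ A} (fix an element i). For n = 239, k = 2: C(238, 1) = 238.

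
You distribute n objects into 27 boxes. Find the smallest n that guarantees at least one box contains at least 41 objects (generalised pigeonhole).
n = (41 − 1)·27 + 1 = 1081

By the generalised pigeonhole principle, to guarantee some box contains ≥ r objects we need more than (r − 1) · k objects total. Threshold: n = (r − 1) · k + 1. With r = 41 and k = 27: n = 40 · 27 + 1 = 1080 + 1 = 1081. For n = 1080 = 40 · 27, we can put exactly 40 objects in every box, avoiding 41 in any single one — so 1081 is tight.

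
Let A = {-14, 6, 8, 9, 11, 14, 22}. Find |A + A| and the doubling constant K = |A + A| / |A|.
K = |A + A| / |A| = 24/7

Enumerate A + A = {a + b : a, b ∈ A}. With |A| = 7, there are |A|^2 = 49 ordered sum pairs; collecting distinct values, A + A = {-28, -8, -6, -5, -3, 0, 8, 12, 14, 15, 16, 17, 18, 19, 20, 22, 23, 25, 28, 30, 31, 33, 36, 44}, so |A + A| = 24. Thus K = 24/7. For comparison, the minimum possible |A + A| over all 7-element sets is 2·7 − 1 = 13 (so min K = 13/7), attained only by arithmetic progressions.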